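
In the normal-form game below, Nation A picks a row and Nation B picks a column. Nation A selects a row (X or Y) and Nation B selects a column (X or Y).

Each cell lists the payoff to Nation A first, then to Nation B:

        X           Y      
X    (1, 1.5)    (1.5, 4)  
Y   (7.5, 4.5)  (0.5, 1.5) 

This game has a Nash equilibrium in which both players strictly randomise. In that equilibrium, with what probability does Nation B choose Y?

Let c be the probability that Nation B plays X. In a completely mixed equilibrium, Nation A must be indifferent between X and Y.
Nation A's expected payoff from X is c + 1.5(1−c); from Y it is 7.5c + 0.5(1−c).
Setting these equal: −0.5c + 1.5 = 7c + 0.5, so c = 2/15.
Therefore Nation B plays Y with probability 1 − 2/15 = 13/15.

13/15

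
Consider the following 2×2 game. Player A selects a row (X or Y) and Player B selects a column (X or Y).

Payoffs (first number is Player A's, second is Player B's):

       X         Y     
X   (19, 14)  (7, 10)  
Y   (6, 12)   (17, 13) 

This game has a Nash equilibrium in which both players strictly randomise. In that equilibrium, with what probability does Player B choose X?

10/23

Let c be the probability that Player B plays X. In a completely mixed equilibrium, Player A must be indifferent between X and Y.
Player A's expected payoff from X is 19c + 7(1−c); from Y it is 6c + 17(1−c).
Setting these equal: 12c + 7 = −11c + 17, so c = 10/23.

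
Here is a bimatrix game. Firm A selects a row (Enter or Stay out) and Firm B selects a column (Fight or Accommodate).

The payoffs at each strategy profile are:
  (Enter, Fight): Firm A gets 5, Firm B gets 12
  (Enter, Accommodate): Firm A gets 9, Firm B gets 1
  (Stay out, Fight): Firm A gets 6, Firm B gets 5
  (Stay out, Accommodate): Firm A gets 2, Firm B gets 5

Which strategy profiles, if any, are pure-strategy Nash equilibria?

(Stay out, Fight)

(Enter, Fight): Firm A prefers Stay out (6 > 5) — not an equilibrium.
(Enter, Accommodate): Firm B prefers Fight (12 > 1) — not an equilibrium.
(Stay out, Fight): Firm A gets 6 ≥ 5 from Enter, and Firm B gets 5 ≥ 5 from Accommodate — Nash equilibrium.
(Stay out, Accommodate): Firm A prefers Enter (9 > 2) — not an equilibrium.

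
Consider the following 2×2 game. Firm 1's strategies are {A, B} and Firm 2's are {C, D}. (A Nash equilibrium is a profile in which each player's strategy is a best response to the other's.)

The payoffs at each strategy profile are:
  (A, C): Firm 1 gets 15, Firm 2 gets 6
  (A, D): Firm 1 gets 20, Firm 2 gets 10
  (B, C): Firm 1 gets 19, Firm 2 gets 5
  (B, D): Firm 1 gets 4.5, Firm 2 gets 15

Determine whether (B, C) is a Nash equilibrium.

At (B, C), Firm 1 earns 19; switching to A would give 15, so Firm 1 has no profitable deviation.
Firm 2 earns 5; switching to D would give 15, so Firm 2 would deviate.
Since at least one player can profitably deviate, this is not a Nash equilibrium.

No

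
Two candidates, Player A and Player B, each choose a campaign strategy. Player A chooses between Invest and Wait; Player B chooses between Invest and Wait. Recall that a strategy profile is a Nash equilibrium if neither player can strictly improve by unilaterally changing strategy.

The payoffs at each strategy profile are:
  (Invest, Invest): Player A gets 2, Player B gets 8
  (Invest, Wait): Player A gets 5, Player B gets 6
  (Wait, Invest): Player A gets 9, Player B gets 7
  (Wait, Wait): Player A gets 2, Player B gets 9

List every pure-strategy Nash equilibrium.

none

(Invest, Invest): Player A prefers Wait (9 > 2) — not an equilibrium.
(Invest, Wait): Player B prefers Invest (8 > 6) — not an equilibrium.
(Wait, Invest): Player B prefers Wait (9 > 7) — not an equilibrium.
(Wait, Wait): Player A prefers Invest (5 > 2) — not an equilibrium.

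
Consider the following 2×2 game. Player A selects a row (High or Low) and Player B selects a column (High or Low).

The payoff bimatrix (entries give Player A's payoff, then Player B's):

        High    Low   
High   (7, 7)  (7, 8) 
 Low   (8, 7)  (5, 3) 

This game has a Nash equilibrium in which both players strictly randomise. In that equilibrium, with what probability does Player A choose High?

4/5

Let x be the probability that Player A plays High. In a completely mixed equilibrium, Player B must be indifferent between High and Low.
Player B's expected payoff from High is 7x + 7(1−x); from Low it is 8x + 3(1−x).
Setting these equal: 7 = 5x + 3, so x = 4/5.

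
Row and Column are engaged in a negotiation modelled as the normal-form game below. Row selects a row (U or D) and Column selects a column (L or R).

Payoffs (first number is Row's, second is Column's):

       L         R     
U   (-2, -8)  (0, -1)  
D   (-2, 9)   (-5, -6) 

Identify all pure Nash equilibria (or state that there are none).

(U, L): Column prefers R (-1 > -8) — not an equilibrium.
(U, R): Row gets 0 ≥ -5 from D, and Column gets -1 ≥ -8 from L — Nash equilibrium.
(D, L): Row gets -2 ≥ -2 from U, and Column gets 9 ≥ -6 from R — Nash equilibrium.
(D, R): Row prefers U (0 > -5); Column prefers L (9 > -6) — not an equilibrium.

(U, R) and (D, L)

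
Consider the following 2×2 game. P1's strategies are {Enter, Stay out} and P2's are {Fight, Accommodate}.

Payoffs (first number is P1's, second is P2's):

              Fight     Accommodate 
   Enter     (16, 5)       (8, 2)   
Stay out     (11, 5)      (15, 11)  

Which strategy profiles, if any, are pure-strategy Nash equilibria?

(Enter, Fight): P1 gets 16 ≥ 11 from Stay out, and P2 gets 5 ≥ 2 from Accommodate — Nash equilibrium.
(Enter, Accommodate): P1 prefers Stay out (15 > 8); P2 prefers Fight (5 > 2) — not an equilibrium.
(Stay out, Fight): P1 prefers Enter (16 > 11); P2 prefers Accommodate (11 > 5) — not an equilibrium.
(Stay out, Accommodate): P1 gets 15 ≥ 8 from Enter, and P2 gets 11 ≥ 5 from Fight — Nash equilibrium.

(Enter, Fight) and (Stay out, Accommodate)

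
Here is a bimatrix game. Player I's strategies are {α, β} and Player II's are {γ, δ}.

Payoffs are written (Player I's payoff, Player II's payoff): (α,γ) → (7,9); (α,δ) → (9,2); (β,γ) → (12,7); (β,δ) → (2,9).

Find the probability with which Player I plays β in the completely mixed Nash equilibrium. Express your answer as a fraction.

Let p be the probability that Player I plays α. In a completely mixed equilibrium, Player II must be indifferent between γ and δ.
Player II's expected payoff from γ is 9p + 7(1−p); from δ it is 2p + 9(1−p).
Setting these equal: 2p + 7 = −7p + 9, so p = 2/9.
Therefore Player I plays β with probability 1 − 2/9 = 7/9.

7/9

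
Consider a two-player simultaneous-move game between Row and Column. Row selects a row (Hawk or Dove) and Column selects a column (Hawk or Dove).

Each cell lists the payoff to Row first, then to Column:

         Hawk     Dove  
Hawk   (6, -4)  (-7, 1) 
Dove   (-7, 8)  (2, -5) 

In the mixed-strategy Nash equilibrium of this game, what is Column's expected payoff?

-2/3

First find p, the probability Row plays Hawk, from Column's indifference between Hawk and Dove: −4p + 8(1−p) = p − 5(1−p), giving p = 13/18.
Since Column is indifferent in equilibrium, Column's expected payoff equals the payoff from either column against (13/18, 5/18). Using Hawk: −4(13/18) + 8(5/18) = -2/3.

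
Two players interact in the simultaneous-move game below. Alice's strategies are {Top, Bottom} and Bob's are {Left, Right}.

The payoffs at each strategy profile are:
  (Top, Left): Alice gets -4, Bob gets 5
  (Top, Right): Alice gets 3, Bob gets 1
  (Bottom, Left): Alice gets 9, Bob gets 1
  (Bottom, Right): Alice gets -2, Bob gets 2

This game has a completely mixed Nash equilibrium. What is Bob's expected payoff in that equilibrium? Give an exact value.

First find p, the probability Alice plays Top, from Bob's indifference between Left and Right: 5p + (1−p) = p + 2(1−p), giving p = 1/5.
Since Bob is indifferent in equilibrium, Bob's expected payoff equals the payoff from either column against (1/5, 4/5). Using Left: 5(1/5) + (4/5) = 9/5.

9/5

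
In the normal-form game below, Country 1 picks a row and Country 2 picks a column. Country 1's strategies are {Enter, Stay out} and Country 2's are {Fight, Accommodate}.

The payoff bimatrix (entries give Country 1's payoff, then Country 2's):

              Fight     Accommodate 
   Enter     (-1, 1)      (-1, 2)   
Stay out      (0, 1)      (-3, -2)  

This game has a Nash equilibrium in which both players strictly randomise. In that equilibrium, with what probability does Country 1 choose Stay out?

Let r be the probability that Country 1 plays Enter. In a completely mixed equilibrium, Country 2 must be indifferent between Fight and Accommodate.
Country 2's expected payoff from Fight is r + (1−r); from Accommodate it is 2r − 2(1−r).
Setting these equal: 1 = 4r − 2, so r = 3/4.
Therefore Country 1 plays Stay out with probability 1 − 3/4 = 1/4.

1/4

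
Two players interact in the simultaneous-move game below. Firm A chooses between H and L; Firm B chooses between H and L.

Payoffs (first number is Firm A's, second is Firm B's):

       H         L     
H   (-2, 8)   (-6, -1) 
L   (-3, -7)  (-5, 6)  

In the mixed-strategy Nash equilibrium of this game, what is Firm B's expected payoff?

First find x, the probability Firm A plays H, from Firm B's indifference between H and L: 8x − 7(1−x) = −x + 6(1−x), giving x = 13/22.
Since Firm B is indifferent in equilibrium, Firm B's expected payoff equals the payoff from either column against (13/22, 9/22). Using H: 8(13/22) − 7(9/22) = 41/22.

41/22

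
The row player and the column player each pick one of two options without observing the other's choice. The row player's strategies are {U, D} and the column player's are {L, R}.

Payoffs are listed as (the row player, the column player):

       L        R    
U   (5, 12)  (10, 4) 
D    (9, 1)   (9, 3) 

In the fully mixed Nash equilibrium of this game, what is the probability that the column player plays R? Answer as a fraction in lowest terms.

4/5

Let y be the probability that the column player plays L. In a completely mixed equilibrium, the row player must be indifferent between U and D.
The row player's expected payoff from U is 5y + 10(1−y); from D it is 9y + 9(1−y).
Setting these equal: −5y + 10 = 9, so y = 1/5.
Therefore the column player plays R with probability 1 − 1/5 = 4/5.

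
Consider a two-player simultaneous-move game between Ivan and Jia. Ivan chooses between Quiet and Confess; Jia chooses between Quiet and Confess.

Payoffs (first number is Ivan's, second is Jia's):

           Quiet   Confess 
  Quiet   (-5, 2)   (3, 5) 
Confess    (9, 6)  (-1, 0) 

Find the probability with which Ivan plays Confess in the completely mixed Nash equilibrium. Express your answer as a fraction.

1/3

Let p be the probability that Ivan plays Quiet. In a completely mixed equilibrium, Jia must be indifferent between Quiet and Confess.
Jia's expected payoff from Quiet is 2p + 6(1−p); from Confess it is 5p.
Setting these equal: −4p + 6 = 5p, so p = 2/3.
Therefore Ivan plays Confess with probability 1 − 2/3 = 1/3.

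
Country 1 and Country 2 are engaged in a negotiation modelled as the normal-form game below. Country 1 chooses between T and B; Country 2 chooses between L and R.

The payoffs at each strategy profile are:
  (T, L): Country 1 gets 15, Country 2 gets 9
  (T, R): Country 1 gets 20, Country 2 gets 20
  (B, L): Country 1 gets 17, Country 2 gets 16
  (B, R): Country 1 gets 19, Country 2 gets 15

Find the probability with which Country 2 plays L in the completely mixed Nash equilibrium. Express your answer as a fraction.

1/3

Let q be the probability that Country 2 plays L. In a completely mixed equilibrium, Country 1 must be indifferent between T and B.
Country 1's expected payoff from T is 15q + 20(1−q); from B it is 17q + 19(1−q).
Setting these equal: −5q + 20 = −2q + 19, so q = 1/3.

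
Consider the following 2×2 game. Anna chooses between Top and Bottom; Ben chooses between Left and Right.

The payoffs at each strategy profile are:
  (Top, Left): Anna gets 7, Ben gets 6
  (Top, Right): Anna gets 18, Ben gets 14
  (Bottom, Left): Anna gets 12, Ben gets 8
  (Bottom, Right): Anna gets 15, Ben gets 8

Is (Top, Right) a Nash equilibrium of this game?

At (Top, Right), Anna earns 18; switching to Bottom would give 15, so Anna has no profitable deviation.
Ben earns 14; switching to Left would give 6, so Ben has no profitable deviation.
Neither player can gain by a unilateral deviation, so this profile is a Nash equilibrium.

Yes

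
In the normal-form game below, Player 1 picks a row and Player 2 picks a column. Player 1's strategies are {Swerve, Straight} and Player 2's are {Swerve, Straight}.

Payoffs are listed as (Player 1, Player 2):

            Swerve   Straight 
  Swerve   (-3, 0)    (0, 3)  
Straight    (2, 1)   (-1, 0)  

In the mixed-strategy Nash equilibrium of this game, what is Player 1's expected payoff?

-1/2

First find q, the probability Player 2 plays Swerve, from Player 1's indifference between Swerve and Straight: −3q = 2q − (1−q), giving q = 1/6.
Since Player 1 is indifferent in equilibrium, Player 1's expected payoff equals the payoff from either row against (1/6, 5/6). Using Swerve: −3(1/6) = -1/2.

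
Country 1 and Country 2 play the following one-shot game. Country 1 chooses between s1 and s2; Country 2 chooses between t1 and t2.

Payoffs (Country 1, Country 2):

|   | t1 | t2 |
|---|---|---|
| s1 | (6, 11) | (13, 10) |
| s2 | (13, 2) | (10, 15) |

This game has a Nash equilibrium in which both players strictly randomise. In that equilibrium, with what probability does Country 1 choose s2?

1/14

Let p be the probability that Country 1 plays s1. In a completely mixed equilibrium, Country 2 must be indifferent between t1 and t2.
Country 2's expected payoff from t1 is 11p + 2(1−p); from t2 it is 10p + 15(1−p).
Setting these equal: 9p + 2 = −5p + 15, so p = 13/14.
Therefore Country 1 plays s2 with probability 1 − 13/14 = 1/14.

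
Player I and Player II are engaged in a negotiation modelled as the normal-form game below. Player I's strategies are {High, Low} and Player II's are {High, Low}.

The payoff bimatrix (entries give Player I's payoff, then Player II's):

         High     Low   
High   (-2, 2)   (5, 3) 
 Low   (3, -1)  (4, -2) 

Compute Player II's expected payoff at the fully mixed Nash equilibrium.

First find x, the probability Player I plays High, from Player II's indifference between High and Low: 2x − (1−x) = 3x − 2(1−x), giving x = 1/2.
Since Player II is indifferent in equilibrium, Player II's expected payoff equals the payoff from either column against (1/2, 1/2). Using High: 2(1/2) − (1/2) = 1/2.

1/2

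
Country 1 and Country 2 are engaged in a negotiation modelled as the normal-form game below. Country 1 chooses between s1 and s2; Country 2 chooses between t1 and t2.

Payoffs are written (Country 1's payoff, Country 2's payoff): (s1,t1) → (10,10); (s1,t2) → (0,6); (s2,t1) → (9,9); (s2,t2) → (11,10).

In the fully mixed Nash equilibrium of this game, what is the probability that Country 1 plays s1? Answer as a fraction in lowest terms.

1/5

Let x be the probability that Country 1 plays s1. In a completely mixed equilibrium, Country 2 must be indifferent between t1 and t2.
Country 2's expected payoff from t1 is 10x + 9(1−x); from t2 it is 6x + 10(1−x).
Setting these equal: x + 9 = −4x + 10, so x = 1/5.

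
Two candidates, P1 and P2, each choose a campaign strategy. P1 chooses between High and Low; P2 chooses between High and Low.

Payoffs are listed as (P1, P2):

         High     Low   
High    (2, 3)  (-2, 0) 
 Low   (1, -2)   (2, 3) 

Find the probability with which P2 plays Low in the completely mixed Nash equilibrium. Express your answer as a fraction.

1/5

Let q be the probability that P2 plays High. In a completely mixed equilibrium, P1 must be indifferent between High and Low.
P1's expected payoff from High is 2q − 2(1−q); from Low it is q + 2(1−q).
Setting these equal: 4q − 2 = −q + 2, so q = 4/5.
Therefore P2 plays Low with probability 1 − 4/5 = 1/5.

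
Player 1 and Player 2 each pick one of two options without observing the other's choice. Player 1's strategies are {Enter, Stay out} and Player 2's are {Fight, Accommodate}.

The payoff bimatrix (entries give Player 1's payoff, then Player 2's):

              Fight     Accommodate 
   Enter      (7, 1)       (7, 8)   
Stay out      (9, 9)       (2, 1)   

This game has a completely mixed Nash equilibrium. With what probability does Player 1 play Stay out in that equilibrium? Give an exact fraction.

Let p be the probability that Player 1 plays Enter. In a completely mixed equilibrium, Player 2 must be indifferent between Fight and Accommodate.
Player 2's expected payoff from Fight is p + 9(1−p); from Accommodate it is 8p + (1−p).
Setting these equal: −8p + 9 = 7p + 1, so p = 8/15.
Therefore Player 1 plays Stay out with probability 1 − 8/15 = 7/15.

7/15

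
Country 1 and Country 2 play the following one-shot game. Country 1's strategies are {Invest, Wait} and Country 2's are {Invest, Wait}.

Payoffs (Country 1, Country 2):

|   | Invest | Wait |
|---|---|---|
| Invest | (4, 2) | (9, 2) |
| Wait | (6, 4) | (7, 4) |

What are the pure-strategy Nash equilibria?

(Invest, Wait) and (Wait, Invest)

(Invest, Invest): Country 1 prefers Wait (6 > 4) — not an equilibrium.
(Invest, Wait): Country 1 gets 9 ≥ 7 from Wait, and Country 2 gets 2 ≥ 2 from Invest — Nash equilibrium.
(Wait, Invest): Country 1 gets 6 ≥ 4 from Invest, and Country 2 gets 4 ≥ 4 from Wait — Nash equilibrium.
(Wait, Wait): Country 1 prefers Invest (9 > 7) — not an equilibrium.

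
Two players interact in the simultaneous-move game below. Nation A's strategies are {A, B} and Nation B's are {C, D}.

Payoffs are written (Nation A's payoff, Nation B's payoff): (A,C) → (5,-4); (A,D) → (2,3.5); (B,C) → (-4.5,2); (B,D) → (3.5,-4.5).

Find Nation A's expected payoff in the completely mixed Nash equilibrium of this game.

First find q, the probability Nation B plays C, from Nation A's indifference between A and B: 5q + 2(1−q) = −4.5q + 3.5(1−q), giving q = 3/22.
Since Nation A is indifferent in equilibrium, Nation A's expected payoff equals the payoff from either row against (3/22, 19/22). Using A: 5(3/22) + 2(19/22) = 53/22.

53/22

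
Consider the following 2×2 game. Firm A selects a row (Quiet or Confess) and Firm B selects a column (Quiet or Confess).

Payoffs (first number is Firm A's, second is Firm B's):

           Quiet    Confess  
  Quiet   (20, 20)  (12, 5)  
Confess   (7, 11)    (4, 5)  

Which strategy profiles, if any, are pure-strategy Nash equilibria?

(Quiet, Quiet)

(Quiet, Quiet): Firm A gets 20 ≥ 7 from Confess, and Firm B gets 20 ≥ 5 from Confess — Nash equilibrium.
(Quiet, Confess): Firm B prefers Quiet (20 > 5) — not an equilibrium.
(Confess, Quiet): Firm A prefers Quiet (20 > 7) — not an equilibrium.
(Confess, Confess): Firm A prefers Quiet (12 > 4); Firm B prefers Quiet (11 > 5) — not an equilibrium.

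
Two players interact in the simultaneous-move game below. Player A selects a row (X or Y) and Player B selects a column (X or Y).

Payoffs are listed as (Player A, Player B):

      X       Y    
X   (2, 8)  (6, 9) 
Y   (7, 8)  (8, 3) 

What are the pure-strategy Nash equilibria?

(X, X): Player A prefers Y (7 > 2); Player B prefers Y (9 > 8) — not an equilibrium.
(X, Y): Player A prefers Y (8 > 6) — not an equilibrium.
(Y, X): Player A gets 7 ≥ 2 from X, and Player B gets 8 ≥ 3 from Y — Nash equilibrium.
(Y, Y): Player B prefers X (8 > 3) — not an equilibrium.

(Y, X)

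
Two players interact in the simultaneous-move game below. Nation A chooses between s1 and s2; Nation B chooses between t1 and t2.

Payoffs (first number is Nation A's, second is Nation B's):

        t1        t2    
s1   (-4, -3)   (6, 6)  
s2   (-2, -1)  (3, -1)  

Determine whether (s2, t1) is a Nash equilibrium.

At (s2, t1), Nation A earns -2; switching to s1 would give -4, so Nation A has no profitable deviation.
Nation B earns -1; switching to t2 would give -1, so Nation B has no profitable deviation.
Neither player can gain by a unilateral deviation, so this profile is a Nash equilibrium.

Yes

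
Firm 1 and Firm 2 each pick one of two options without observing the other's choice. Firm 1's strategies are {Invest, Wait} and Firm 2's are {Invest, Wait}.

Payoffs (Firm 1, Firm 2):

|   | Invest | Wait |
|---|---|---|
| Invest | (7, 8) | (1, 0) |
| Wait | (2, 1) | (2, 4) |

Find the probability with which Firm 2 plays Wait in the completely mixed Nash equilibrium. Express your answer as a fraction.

Let q be the probability that Firm 2 plays Invest. In a completely mixed equilibrium, Firm 1 must be indifferent between Invest and Wait.
Firm 1's expected payoff from Invest is 7q + (1−q); from Wait it is 2q + 2(1−q).
Setting these equal: 6q + 1 = 2, so q = 1/6.
Therefore Firm 2 plays Wait with probability 1 − 1/6 = 5/6.

5/6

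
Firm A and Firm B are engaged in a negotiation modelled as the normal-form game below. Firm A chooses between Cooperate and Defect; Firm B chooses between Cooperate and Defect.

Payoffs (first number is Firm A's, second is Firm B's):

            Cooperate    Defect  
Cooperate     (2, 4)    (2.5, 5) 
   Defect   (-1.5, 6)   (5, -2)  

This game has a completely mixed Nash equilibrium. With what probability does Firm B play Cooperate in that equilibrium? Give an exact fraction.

Let q be the probability that Firm B plays Cooperate. In a completely mixed equilibrium, Firm A must be indifferent between Cooperate and Defect.
Firm A's expected payoff from Cooperate is 2q + 2.5(1−q); from Defect it is −1.5q + 5(1−q).
Setting these equal: −0.5q + 2.5 = −6.5q + 5, so q = 5/12.

5/12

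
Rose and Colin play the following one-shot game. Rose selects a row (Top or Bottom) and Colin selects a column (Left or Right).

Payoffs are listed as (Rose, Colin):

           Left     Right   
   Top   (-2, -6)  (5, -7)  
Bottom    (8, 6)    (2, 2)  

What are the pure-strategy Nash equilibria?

(Top, Left): Rose prefers Bottom (8 > -2) — not an equilibrium.
(Top, Right): Colin prefers Left (-6 > -7) — not an equilibrium.
(Bottom, Left): Rose gets 8 ≥ -2 from Top, and Colin gets 6 ≥ 2 from Right — Nash equilibrium.
(Bottom, Right): Rose prefers Top (5 > 2); Colin prefers Left (6 > 2) — not an equilibrium.

(Bottom, Left)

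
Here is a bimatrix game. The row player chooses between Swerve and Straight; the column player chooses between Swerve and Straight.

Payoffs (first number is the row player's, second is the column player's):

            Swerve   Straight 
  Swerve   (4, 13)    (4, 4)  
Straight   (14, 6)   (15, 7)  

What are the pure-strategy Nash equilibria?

(Swerve, Swerve): the row player prefers Straight (14 > 4) — not an equilibrium.
(Swerve, Straight): the row player prefers Straight (15 > 4); the column player prefers Swerve (13 > 4) — not an equilibrium.
(Straight, Swerve): the column player prefers Straight (7 > 6) — not an equilibrium.
(Straight, Straight): the row player gets 15 ≥ 4 from Swerve, and the column player gets 7 ≥ 6 from Swerve — Nash equilibrium.

(Straight, Straight)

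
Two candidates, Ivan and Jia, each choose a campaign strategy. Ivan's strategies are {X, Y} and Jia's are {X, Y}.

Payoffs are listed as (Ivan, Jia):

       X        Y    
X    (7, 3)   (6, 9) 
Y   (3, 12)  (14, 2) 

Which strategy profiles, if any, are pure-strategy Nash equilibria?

(X, X): Jia prefers Y (9 > 3) — not an equilibrium.
(X, Y): Ivan prefers Y (14 > 6) — not an equilibrium.
(Y, X): Ivan prefers X (7 > 3) — not an equilibrium.
(Y, Y): Jia prefers X (12 > 2) — not an equilibrium.

none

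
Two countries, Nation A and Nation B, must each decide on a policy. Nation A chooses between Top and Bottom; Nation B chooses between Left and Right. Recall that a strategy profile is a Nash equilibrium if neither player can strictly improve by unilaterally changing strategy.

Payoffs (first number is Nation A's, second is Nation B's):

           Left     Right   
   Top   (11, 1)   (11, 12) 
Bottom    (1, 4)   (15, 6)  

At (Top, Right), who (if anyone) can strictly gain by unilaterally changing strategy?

Nation A at (Top, Right) earns 11; deviating to Bottom yields 15 — a strict improvement.
Nation B earns 12; deviating to Left yields 1 — not better.
Only Nation A has a strictly profitable deviation.

Nation A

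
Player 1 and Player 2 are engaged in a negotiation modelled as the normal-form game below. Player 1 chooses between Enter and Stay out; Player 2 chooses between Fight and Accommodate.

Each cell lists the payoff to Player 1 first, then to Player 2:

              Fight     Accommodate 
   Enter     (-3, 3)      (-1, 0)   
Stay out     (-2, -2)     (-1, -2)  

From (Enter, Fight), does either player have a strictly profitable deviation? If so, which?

Player 1

Player 1 at (Enter, Fight) earns -3; deviating to Stay out yields -2 — a strict improvement.
Player 2 earns 3; deviating to Accommodate yields 0 — not better.
Only Player 1 has a strictly profitable deviation.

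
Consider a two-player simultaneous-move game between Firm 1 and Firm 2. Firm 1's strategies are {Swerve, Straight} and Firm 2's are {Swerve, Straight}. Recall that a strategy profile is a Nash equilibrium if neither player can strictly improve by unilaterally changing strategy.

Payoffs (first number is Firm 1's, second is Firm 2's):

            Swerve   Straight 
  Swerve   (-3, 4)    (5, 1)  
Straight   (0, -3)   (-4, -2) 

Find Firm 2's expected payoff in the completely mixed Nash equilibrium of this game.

First find x, the probability Firm 1 plays Swerve, from Firm 2's indifference between Swerve and Straight: 4x − 3(1−x) = x − 2(1−x), giving x = 1/4.
Since Firm 2 is indifferent in equilibrium, Firm 2's expected payoff equals the payoff from either column against (1/4, 3/4). Using Swerve: 4(1/4) − 3(3/4) = -5/4.

-5/4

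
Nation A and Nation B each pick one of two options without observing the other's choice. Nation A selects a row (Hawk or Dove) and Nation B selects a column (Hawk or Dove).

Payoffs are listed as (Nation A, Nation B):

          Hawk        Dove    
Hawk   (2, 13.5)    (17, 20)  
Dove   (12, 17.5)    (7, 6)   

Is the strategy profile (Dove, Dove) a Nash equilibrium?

At (Dove, Dove), Nation A earns 7; switching to Hawk would give 17, so Nation A would deviate.
Nation B earns 6; switching to Hawk would give 17.5, so Nation B would deviate.
Since at least one player can profitably deviate, this is not a Nash equilibrium.

No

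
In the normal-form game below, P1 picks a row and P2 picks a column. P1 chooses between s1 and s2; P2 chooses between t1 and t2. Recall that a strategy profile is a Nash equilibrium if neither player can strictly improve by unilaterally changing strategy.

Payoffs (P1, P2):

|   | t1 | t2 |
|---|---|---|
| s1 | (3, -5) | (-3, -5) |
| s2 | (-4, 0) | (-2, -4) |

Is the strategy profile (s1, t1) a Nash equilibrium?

Yes

At (s1, t1), P1 earns 3; switching to s2 would give -4, so P1 has no profitable deviation.
P2 earns -5; switching to t2 would give -5, so P2 has no profitable deviation.
Neither player can gain by a unilateral deviation, so this profile is a Nash equilibrium.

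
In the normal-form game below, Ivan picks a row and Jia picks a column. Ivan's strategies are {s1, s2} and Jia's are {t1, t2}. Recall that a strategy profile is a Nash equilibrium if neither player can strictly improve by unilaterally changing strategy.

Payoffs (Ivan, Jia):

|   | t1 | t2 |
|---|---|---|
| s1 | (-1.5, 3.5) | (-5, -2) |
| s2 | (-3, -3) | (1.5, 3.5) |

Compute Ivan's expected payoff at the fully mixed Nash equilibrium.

First find y, the probability Jia plays t1, from Ivan's indifference between s1 and s2: −1.5y − 5(1−y) = −3y + 1.5(1−y), giving y = 13/16.
Since Ivan is indifferent in equilibrium, Ivan's expected payoff equals the payoff from either row against (13/16, 3/16). Using s1: −1.5(13/16) − 5(3/16) = -69/32.

-69/32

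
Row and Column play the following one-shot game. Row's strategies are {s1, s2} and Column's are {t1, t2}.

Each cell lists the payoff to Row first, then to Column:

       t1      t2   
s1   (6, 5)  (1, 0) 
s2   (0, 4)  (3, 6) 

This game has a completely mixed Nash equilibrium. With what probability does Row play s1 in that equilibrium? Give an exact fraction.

Let r be the probability that Row plays s1. In a completely mixed equilibrium, Column must be indifferent between t1 and t2.
Column's expected payoff from t1 is 5r + 4(1−r); from t2 it is 6(1−r).
Setting these equal: r + 4 = −6r + 6, so r = 2/7.

2/7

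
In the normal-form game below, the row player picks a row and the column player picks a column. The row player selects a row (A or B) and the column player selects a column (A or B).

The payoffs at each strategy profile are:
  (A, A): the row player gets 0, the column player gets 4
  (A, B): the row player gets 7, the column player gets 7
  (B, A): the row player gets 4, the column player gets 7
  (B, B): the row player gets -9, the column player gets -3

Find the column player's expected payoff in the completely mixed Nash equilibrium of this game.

First find x, the probability the row player plays A, from the column player's indifference between A and B: 4x + 7(1−x) = 7x − 3(1−x), giving x = 10/13.
Since the column player is indifferent in equilibrium, the column player's expected payoff equals the payoff from either column against (10/13, 3/13). Using A: 4(10/13) + 7(3/13) = 61/13.

61/13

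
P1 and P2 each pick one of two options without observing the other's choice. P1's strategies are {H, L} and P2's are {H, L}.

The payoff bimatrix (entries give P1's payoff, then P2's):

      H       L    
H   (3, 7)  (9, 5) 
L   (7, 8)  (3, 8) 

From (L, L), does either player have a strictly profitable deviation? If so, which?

P1 at (L, L) earns 3; deviating to H yields 9 — a strict improvement.
P2 earns 8; deviating to H yields 8 — not better.
Only P1 has a strictly profitable deviation.

P1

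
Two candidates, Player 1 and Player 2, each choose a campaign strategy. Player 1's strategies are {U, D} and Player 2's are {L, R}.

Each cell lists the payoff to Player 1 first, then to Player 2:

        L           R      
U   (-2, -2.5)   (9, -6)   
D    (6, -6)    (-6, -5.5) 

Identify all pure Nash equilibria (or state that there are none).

(U, L): Player 1 prefers D (6 > -2) — not an equilibrium.
(U, R): Player 2 prefers L (-2.5 > -6) — not an equilibrium.
(D, L): Player 2 prefers R (-5.5 > -6) — not an equilibrium.
(D, R): Player 1 prefers U (9 > -6) — not an equilibrium.

none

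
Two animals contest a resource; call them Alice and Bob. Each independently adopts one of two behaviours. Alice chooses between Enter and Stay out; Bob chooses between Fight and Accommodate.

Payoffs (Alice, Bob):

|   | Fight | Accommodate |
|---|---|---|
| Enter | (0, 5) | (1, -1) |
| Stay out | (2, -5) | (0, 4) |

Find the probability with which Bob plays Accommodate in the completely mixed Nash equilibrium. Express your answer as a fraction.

2/3

Let q be the probability that Bob plays Fight. In a completely mixed equilibrium, Alice must be indifferent between Enter and Stay out.
Alice's expected payoff from Enter is (1−q); from Stay out it is 2q.
Setting these equal: −q + 1 = 2q, so q = 1/3.
Therefore Bob plays Accommodate with probability 1 − 1/3 = 2/3.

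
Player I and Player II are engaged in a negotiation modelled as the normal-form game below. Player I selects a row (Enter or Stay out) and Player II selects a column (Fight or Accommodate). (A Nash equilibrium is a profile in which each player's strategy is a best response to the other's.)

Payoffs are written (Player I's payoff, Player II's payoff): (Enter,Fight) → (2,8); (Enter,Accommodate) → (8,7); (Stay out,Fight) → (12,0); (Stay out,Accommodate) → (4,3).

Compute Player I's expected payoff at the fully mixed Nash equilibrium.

First find q, the probability Player II plays Fight, from Player I's indifference between Enter and Stay out: 2q + 8(1−q) = 12q + 4(1−q), giving q = 2/7.
Since Player I is indifferent in equilibrium, Player I's expected payoff equals the payoff from either row against (2/7, 5/7). Using Enter: 2(2/7) + 8(5/7) = 44/7.

44/7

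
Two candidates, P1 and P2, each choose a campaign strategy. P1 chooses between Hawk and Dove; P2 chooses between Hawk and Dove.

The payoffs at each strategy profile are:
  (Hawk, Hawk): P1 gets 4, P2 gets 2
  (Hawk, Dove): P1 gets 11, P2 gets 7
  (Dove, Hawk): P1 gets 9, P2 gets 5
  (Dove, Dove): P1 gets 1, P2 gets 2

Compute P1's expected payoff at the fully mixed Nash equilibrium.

First find q, the probability P2 plays Hawk, from P1's indifference between Hawk and Dove: 4q + 11(1−q) = 9q + (1−q), giving q = 2/3.
Since P1 is indifferent in equilibrium, P1's expected payoff equals the payoff from either row against (2/3, 1/3). Using Hawk: 4(2/3) + 11(1/3) = 19/3.

19/3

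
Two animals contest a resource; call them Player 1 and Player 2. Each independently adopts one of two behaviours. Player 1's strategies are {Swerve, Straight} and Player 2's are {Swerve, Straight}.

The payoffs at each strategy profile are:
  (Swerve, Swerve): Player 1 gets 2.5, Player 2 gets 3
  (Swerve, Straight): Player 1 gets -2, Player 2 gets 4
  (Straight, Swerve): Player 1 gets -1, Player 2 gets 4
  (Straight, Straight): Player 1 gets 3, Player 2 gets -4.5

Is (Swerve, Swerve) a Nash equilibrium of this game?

At (Swerve, Swerve), Player 1 earns 2.5; switching to Straight would give -1, so Player 1 has no profitable deviation.
Player 2 earns 3; switching to Straight would give 4, so Player 2 would deviate.
Since at least one player can profitably deviate, this is not a Nash equilibrium.

No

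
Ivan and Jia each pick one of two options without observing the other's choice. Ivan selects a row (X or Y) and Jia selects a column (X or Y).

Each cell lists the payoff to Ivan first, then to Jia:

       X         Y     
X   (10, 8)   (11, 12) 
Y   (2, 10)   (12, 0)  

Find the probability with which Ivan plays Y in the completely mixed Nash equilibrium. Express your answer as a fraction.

2/7

Let r be the probability that Ivan plays X. In a completely mixed equilibrium, Jia must be indifferent between X and Y.
Jia's expected payoff from X is 8r + 10(1−r); from Y it is 12r.
Setting these equal: −2r + 10 = 12r, so r = 5/7.
Therefore Ivan plays Y with probability 1 − 5/7 = 2/7.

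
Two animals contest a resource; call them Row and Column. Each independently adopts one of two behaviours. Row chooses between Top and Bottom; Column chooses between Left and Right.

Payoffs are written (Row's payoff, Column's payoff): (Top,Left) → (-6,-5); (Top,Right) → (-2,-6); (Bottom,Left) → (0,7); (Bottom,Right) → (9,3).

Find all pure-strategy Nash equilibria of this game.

(Bottom, Left)

(Top, Left): Row prefers Bottom (0 > -6) — not an equilibrium.
(Top, Right): Row prefers Bottom (9 > -2); Column prefers Left (-5 > -6) — not an equilibrium.
(Bottom, Left): Row gets 0 ≥ -6 from Top, and Column gets 7 ≥ 3 from Right — Nash equilibrium.
(Bottom, Right): Column prefers Left (7 > 3) — not an equilibrium.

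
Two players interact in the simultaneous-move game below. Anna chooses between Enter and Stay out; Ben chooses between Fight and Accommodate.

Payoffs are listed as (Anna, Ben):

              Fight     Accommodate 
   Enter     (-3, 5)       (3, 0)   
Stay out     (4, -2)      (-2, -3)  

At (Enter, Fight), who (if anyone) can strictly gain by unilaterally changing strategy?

Anna at (Enter, Fight) earns -3; deviating to Stay out yields 4 — a strict improvement.
Ben earns 5; deviating to Accommodate yields 0 — not better.
Only Anna has a strictly profitable deviation.

Anna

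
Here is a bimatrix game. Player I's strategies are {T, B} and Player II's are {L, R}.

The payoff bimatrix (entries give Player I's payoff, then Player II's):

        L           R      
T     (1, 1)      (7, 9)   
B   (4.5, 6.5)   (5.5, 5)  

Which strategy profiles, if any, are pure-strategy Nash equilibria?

(T, L): Player I prefers B (4.5 > 1); Player II prefers R (9 > 1) — not an equilibrium.
(T, R): Player I gets 7 ≥ 5.5 from B, and Player II gets 9 ≥ 1 from L — Nash equilibrium.
(B, L): Player I gets 4.5 ≥ 1 from T, and Player II gets 6.5 ≥ 5 from R — Nash equilibrium.
(B, R): Player I prefers T (7 > 5.5); Player II prefers L (6.5 > 5) — not an equilibrium.

(T, R) and (B, L)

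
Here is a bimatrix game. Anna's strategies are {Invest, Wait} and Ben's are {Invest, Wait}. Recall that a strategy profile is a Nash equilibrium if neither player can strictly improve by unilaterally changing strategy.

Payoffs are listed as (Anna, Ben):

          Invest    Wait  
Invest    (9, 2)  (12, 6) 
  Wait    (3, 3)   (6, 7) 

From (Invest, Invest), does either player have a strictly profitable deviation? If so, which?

Anna at (Invest, Invest) earns 9; deviating to Wait yields 3 — not better.
Ben earns 2; deviating to Wait yields 6 — a strict improvement.
Only Ben has a strictly profitable deviation.

Ben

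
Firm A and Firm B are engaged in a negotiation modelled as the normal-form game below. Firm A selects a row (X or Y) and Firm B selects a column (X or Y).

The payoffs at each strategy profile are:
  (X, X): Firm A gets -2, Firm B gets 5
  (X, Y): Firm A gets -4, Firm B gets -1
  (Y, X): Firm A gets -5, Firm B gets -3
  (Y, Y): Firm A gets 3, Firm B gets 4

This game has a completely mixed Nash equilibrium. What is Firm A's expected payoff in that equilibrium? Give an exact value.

-13/5

First find y, the probability Firm B plays X, from Firm A's indifference between X and Y: −2y − 4(1−y) = −5y + 3(1−y), giving y = 7/10.
Since Firm A is indifferent in equilibrium, Firm A's expected payoff equals the payoff from either row against (7/10, 3/10). Using X: −2(7/10) − 4(3/10) = -13/5.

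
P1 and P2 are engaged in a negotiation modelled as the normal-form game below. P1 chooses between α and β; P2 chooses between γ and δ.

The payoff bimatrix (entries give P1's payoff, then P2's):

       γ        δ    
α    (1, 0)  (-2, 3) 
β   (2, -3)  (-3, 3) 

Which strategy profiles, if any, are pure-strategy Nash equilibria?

(α, δ)

(α, γ): P1 prefers β (2 > 1); P2 prefers δ (3 > 0) — not an equilibrium.
(α, δ): P1 gets -2 ≥ -3 from β, and P2 gets 3 ≥ 0 from γ — Nash equilibrium.
(β, γ): P2 prefers δ (3 > -3) — not an equilibrium.
(β, δ): P1 prefers α (-2 > -3) — not an equilibrium.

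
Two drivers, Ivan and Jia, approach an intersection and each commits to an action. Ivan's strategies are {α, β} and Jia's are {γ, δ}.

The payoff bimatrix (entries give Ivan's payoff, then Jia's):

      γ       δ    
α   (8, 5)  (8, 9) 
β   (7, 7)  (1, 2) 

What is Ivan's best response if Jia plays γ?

Against γ, Ivan earns 8 from α and 7 from β.
So α is the best response.

α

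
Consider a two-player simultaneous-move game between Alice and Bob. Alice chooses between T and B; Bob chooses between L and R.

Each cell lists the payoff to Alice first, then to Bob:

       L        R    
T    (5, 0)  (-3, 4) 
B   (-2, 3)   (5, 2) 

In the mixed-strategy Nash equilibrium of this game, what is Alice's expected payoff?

19/15

First find y, the probability Bob plays L, from Alice's indifference between T and B: 5y − 3(1−y) = −2y + 5(1−y), giving y = 8/15.
Since Alice is indifferent in equilibrium, Alice's expected payoff equals the payoff from either row against (8/15, 7/15). Using T: 5(8/15) − 3(7/15) = 19/15.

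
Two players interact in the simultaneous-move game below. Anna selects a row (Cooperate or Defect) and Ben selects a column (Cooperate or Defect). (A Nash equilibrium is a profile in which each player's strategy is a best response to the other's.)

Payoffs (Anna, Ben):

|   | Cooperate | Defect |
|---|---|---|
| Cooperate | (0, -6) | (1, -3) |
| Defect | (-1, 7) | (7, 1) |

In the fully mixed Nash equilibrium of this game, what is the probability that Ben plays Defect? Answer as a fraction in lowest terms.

1/7

Let y be the probability that Ben plays Cooperate. In a completely mixed equilibrium, Anna must be indifferent between Cooperate and Defect.
Anna's expected payoff from Cooperate is (1−y); from Defect it is −y + 7(1−y).
Setting these equal: −y + 1 = −8y + 7, so y = 6/7.
Therefore Ben plays Defect with probability 1 − 6/7 = 1/7.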